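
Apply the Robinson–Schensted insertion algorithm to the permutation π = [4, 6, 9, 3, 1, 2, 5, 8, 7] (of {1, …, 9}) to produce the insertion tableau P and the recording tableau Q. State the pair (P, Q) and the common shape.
P = [1, 2, 5, 7] / [3, 6, 8] / [4, 9];  Q = [1, 2, 3, 8] / [4, 6, 7] / [5, 9];  common shape = (4, 3, 2)

Row-insert the values π_1, π_2, … into P one at a time, bumping the leftmost entry strictly greater than the inserted value down to the next row. The recording tableau Q records, in position (i, j), the step at which that cell was added to P.
  Insert 4 (step 1): P = [4];  Q = [1]
  Insert 6 (step 2): P = [4, 6];  Q = [1, 2]
  Insert 9 (step 3): P = [4, 6, 9];  Q = [1, 2, 3]
  Insert 3 (step 4): P = [3, 6, 9] / [4];  Q = [1, 2, 3] / [4]
  Insert 1 (step 5): P = [1, 6, 9] / [3] / [4];  Q = [1, 2, 3] / [4] / [5]
  Insert 2 (step 6): P = [1, 2, 9] / [3, 6] / [4];  Q = [1, 2, 3] / [4, 6] / [5]
  Insert 5 (step 7): P = [1, 2, 5] / [3, 6, 9] / [4];  Q = [1, 2, 3] / [4, 6, 7] / [5]
  Insert 8 (step 8): P = [1, 2, 5, 8] / [3, 6, 9] / [4];  Q = [1, 2, 3, 8] / [4, 6, 7] / [5]
  Insert 7 (step 9): P = [1, 2, 5, 7] / [3, 6, 8] / [4, 9];  Q = [1, 2, 3, 8] / [4, 6, 7] / [5, 9]
Final shape: (4, 3, 2).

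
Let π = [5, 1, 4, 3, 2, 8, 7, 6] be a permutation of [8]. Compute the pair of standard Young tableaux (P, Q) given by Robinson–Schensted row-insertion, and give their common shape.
P = [1, 2, 6] / [3, 7] / [4, 8] / [5];  Q = [1, 3, 6] / [2, 7] / [4, 8] / [5];  common shape = (3, 2, 2, 1)

Row-insert the values π_1, π_2, … into P one at a time, bumping the leftmost entry strictly greater than the inserted value down to the next row. The recording tableau Q records, in position (i, j), the step at which that cell was added to P.
  Insert 5 (step 1): P = [5];  Q = [1]
  Insert 1 (step 2): P = [1] / [5];  Q = [1] / [2]
  Insert 4 (step 3): P = [1, 4] / [5];  Q = [1, 3] / [2]
  Insert 3 (step 4): P = [1, 3] / [4] / [5];  Q = [1, 3] / [2] / [4]
  Insert 2 (step 5): P = [1, 2] / [3] / [4] / [5];  Q = [1, 3] / [2] / [4] / [5]
  Insert 8 (step 6): P = [1, 2, 8] / [3] / [4] / [5];  Q = [1, 3, 6] / [2] / [4] / [5]
  Insert 7 (step 7): P = [1, 2, 7] / [3, 8] / [4] / [5];  Q = [1, 3, 6] / [2, 7] / [4] / [5]
  Insert 6 (step 8): P = [1, 2, 6] / [3, 7] / [4, 8] / [5];  Q = [1, 3, 6] / [2, 7] / [4, 8] / [5]
Final shape: (3, 2, 2, 1).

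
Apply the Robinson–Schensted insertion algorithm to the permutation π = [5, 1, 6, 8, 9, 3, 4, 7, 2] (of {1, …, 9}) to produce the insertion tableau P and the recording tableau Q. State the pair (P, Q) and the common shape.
P = [1, 2, 4, 7] / [3, 6, 8, 9] / [5];  Q = [1, 3, 4, 5] / [2, 6, 7, 8] / [9];  common shape = (4, 4, 1)

Row-insert the values π_1, π_2, … into P one at a time, bumping the leftmost entry strictly greater than the inserted value down to the next row. The recording tableau Q records, in position (i, j), the step at which that cell was added to P.
  Insert 5 (step 1): P = [5];  Q = [1]
  Insert 1 (step 2): P = [1] / [5];  Q = [1] / [2]
  Insert 6 (step 3): P = [1, 6] / [5];  Q = [1, 3] / [2]
  Insert 8 (step 4): P = [1, 6, 8] / [5];  Q = [1, 3, 4] / [2]
  Insert 9 (step 5): P = [1, 6, 8, 9] / [5];  Q = [1, 3, 4, 5] / [2]
  Insert 3 (step 6): P = [1, 3, 8, 9] / [5, 6];  Q = [1, 3, 4, 5] / [2, 6]
  Insert 4 (step 7): P = [1, 3, 4, 9] / [5, 6, 8];  Q = [1, 3, 4, 5] / [2, 6, 7]
  Insert 7 (step 8): P = [1, 3, 4, 7] / [5, 6, 8, 9];  Q = [1, 3, 4, 5] / [2, 6, 7, 8]
  Insert 2 (step 9): P = [1, 2, 4, 7] / [3, 6, 8, 9] / [5];  Q = [1, 3, 4, 5] / [2, 6, 7, 8] / [9]
Final shape: (4, 4, 1).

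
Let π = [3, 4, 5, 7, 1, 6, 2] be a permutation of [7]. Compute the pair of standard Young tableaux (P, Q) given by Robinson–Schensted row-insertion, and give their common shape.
P = [1, 2, 5, 6] / [3, 4] / [7];  Q = [1, 2, 3, 4] / [5, 6] / [7];  common shape = (4, 2, 1)

Row-insert the values π_1, π_2, … into P one at a time, bumping the leftmost entry strictly greater than the inserted value down to the next row. The recording tableau Q records, in position (i, j), the step at which that cell was added to P.
  Insert 3 (step 1): P = [3];  Q = [1]
  Insert 4 (step 2): P = [3, 4];  Q = [1, 2]
  Insert 5 (step 3): P = [3, 4, 5];  Q = [1, 2, 3]
  Insert 7 (step 4): P = [3, 4, 5, 7];  Q = [1, 2, 3, 4]
  Insert 1 (step 5): P = [1, 4, 5, 7] / [3];  Q = [1, 2, 3, 4] / [5]
  Insert 6 (step 6): P = [1, 4, 5, 6] / [3, 7];  Q = [1, 2, 3, 4] / [5, 6]
  Insert 2 (step 7): P = [1, 2, 5, 6] / [3, 4] / [7];  Q = [1, 2, 3, 4] / [5, 6] / [7]
Final shape: (4, 2, 1).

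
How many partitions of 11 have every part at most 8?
p(11, parts ≤ 8) = 52

Partitions of 11 with all parts ≤ 8: 8+3, 8+2+1, 8+1+1+1, 7+4, 7+3+1, 7+2+2, 7+2+1+1, 7+1+1+1+1, 6+5, 6+4+1, 6+3+2, 6+3+1+1, 6+2+2+1, 6+2+1+1+1, 6+1+1+1+1+1, 5+5+1, 5+4+2, 5+4+1+1, 5+3+3, 5+3+2+1, 5+3+1+1+1, 5+2+2+2, 5+2+2+1+1, 5+2+1+1+1+1, 5+1+1+1+1+1+1, 4+4+3, 4+4+2+1, 4+4+1+1+1, 4+3+3+1, 4+3+2+2, … (52 total). Count = 52.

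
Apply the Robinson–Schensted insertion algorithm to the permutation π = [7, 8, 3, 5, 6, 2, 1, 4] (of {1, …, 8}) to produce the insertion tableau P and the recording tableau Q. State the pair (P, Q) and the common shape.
P = [1, 4, 6] / [2, 5] / [3, 8] / [7];  Q = [1, 2, 5] / [3, 4] / [6, 8] / [7];  common shape = (3, 2, 2, 1)

Row-insert the values π_1, π_2, … into P one at a time, bumping the leftmost entry strictly greater than the inserted value down to the next row. The recording tableau Q records, in position (i, j), the step at which that cell was added to P.
  Insert 7 (step 1): P = [7];  Q = [1]
  Insert 8 (step 2): P = [7, 8];  Q = [1, 2]
  Insert 3 (step 3): P = [3, 8] / [7];  Q = [1, 2] / [3]
  Insert 5 (step 4): P = [3, 5] / [7, 8];  Q = [1, 2] / [3, 4]
  Insert 6 (step 5): P = [3, 5, 6] / [7, 8];  Q = [1, 2, 5] / [3, 4]
  Insert 2 (step 6): P = [2, 5, 6] / [3, 8] / [7];  Q = [1, 2, 5] / [3, 4] / [6]
  Insert 1 (step 7): P = [1, 5, 6] / [2, 8] / [3] / [7];  Q = [1, 2, 5] / [3, 4] / [6] / [7]
  Insert 4 (step 8): P = [1, 4, 6] / [2, 5] / [3, 8] / [7];  Q = [1, 2, 5] / [3, 4] / [6, 8] / [7]
Final shape: (3, 2, 2, 1).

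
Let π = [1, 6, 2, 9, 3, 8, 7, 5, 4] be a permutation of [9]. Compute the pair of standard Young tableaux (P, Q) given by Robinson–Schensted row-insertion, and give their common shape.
P = [1, 2, 3, 4] / [5, 7] / [6] / [8] / [9];  Q = [1, 2, 4, 6] / [3, 5] / [7] / [8] / [9];  common shape = (4, 2, 1, 1, 1)

Row-insert the values π_1, π_2, … into P one at a time, bumping the leftmost entry strictly greater than the inserted value down to the next row. The recording tableau Q records, in position (i, j), the step at which that cell was added to P.
  Insert 1 (step 1): P = [1];  Q = [1]
  Insert 6 (step 2): P = [1, 6];  Q = [1, 2]
  Insert 2 (step 3): P = [1, 2] / [6];  Q = [1, 2] / [3]
  Insert 9 (step 4): P = [1, 2, 9] / [6];  Q = [1, 2, 4] / [3]
  Insert 3 (step 5): P = [1, 2, 3] / [6, 9];  Q = [1, 2, 4] / [3, 5]
  Insert 8 (step 6): P = [1, 2, 3, 8] / [6, 9];  Q = [1, 2, 4, 6] / [3, 5]
  Insert 7 (step 7): P = [1, 2, 3, 7] / [6, 8] / [9];  Q = [1, 2, 4, 6] / [3, 5] / [7]
  Insert 5 (step 8): P = [1, 2, 3, 5] / [6, 7] / [8] / [9];  Q = [1, 2, 4, 6] / [3, 5] / [7] / [8]
  Insert 4 (step 9): P = [1, 2, 3, 4] / [5, 7] / [6] / [8] / [9];  Q = [1, 2, 4, 6] / [3, 5] / [7] / [8] / [9]
Final shape: (4, 2, 1, 1, 1).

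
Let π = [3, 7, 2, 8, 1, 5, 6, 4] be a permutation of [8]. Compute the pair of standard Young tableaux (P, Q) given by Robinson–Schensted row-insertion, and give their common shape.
P = [1, 4, 6] / [2, 5, 8] / [3, 7];  Q = [1, 2, 4] / [3, 6, 7] / [5, 8];  common shape = (3, 3, 2)

Row-insert the values π_1, π_2, … into P one at a time, bumping the leftmost entry strictly greater than the inserted value down to the next row. The recording tableau Q records, in position (i, j), the step at which that cell was added to P.
  Insert 3 (step 1): P = [3];  Q = [1]
  Insert 7 (step 2): P = [3, 7];  Q = [1, 2]
  Insert 2 (step 3): P = [2, 7] / [3];  Q = [1, 2] / [3]
  Insert 8 (step 4): P = [2, 7, 8] / [3];  Q = [1, 2, 4] / [3]
  Insert 1 (step 5): P = [1, 7, 8] / [2] / [3];  Q = [1, 2, 4] / [3] / [5]
  Insert 5 (step 6): P = [1, 5, 8] / [2, 7] / [3];  Q = [1, 2, 4] / [3, 6] / [5]
  Insert 6 (step 7): P = [1, 5, 6] / [2, 7, 8] / [3];  Q = [1, 2, 4] / [3, 6, 7] / [5]
  Insert 4 (step 8): P = [1, 4, 6] / [2, 5, 8] / [3, 7];  Q = [1, 2, 4] / [3, 6, 7] / [5, 8]
Final shape: (3, 3, 2).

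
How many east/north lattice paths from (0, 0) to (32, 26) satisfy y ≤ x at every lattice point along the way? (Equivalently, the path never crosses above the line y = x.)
Number of paths = 4698561476816109

By the reflection principle (André's argument), the number of monotone paths to (32, 26) with n ≤ m that never go above y = x is C(58, 32) − C(58, 33) = 22150361247847371 − 17451799771031262 = 4698561476816109.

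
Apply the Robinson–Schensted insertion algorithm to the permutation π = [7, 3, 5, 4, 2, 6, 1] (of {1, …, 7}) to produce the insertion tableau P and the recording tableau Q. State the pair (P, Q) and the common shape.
P = [1, 4, 6] / [2] / [3] / [5] / [7];  Q = [1, 3, 6] / [2] / [4] / [5] / [7];  common shape = (3, 1, 1, 1, 1)

Row-insert the values π_1, π_2, … into P one at a time, bumping the leftmost entry strictly greater than the inserted value down to the next row. The recording tableau Q records, in position (i, j), the step at which that cell was added to P.
  Insert 7 (step 1): P = [7];  Q = [1]
  Insert 3 (step 2): P = [3] / [7];  Q = [1] / [2]
  Insert 5 (step 3): P = [3, 5] / [7];  Q = [1, 3] / [2]
  Insert 4 (step 4): P = [3, 4] / [5] / [7];  Q = [1, 3] / [2] / [4]
  Insert 2 (step 5): P = [2, 4] / [3] / [5] / [7];  Q = [1, 3] / [2] / [4] / [5]
  Insert 6 (step 6): P = [2, 4, 6] / [3] / [5] / [7];  Q = [1, 3, 6] / [2] / [4] / [5]
  Insert 1 (step 7): P = [1, 4, 6] / [2] / [3] / [5] / [7];  Q = [1, 3, 6] / [2] / [4] / [5] / [7]
Final shape: (3, 1, 1, 1, 1).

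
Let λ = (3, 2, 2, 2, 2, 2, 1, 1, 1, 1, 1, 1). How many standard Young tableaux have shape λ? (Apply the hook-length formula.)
# SYT of shape (3, 2, 2, 2, 2, 2, 1, 1, 1, 1, 1, 1) = 151164

Hook-length formula: f^λ = n! / Π hook(c), product over all cells c of the Young diagram. For λ = (3, 2, 2, 2, 2, 2, 1, 1, 1, 1, 1, 1), n = 19 boxes. Hook lengths by row (left-to-right, top-to-bottom): [14, 7, 1]; [12, 5]; [11, 4]; [10, 3]; [9, 2]; [8, 1]; [6]; [5]; [4]; [3]; [2]; [1]. Product of hooks = 804722688000. So f^λ = 19! / 804722688000 = 121645100408832000 / 804722688000 = 151164.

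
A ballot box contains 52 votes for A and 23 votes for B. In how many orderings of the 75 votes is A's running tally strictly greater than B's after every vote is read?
Strict-lead orderings = 4600506386405182248

Total orderings of the 75 votes with 52 for A: C(75, 52) = 11897861344151333400. By the Bertrand ballot formula (Cycle Lemma / reflection principle), the number of orderings in which A is strictly ahead of B throughout is (p − q)/(p + q) · C(p + q, p) = (52 − 23)/(52 + 23) · 11897861344151333400 = 4600506386405182248.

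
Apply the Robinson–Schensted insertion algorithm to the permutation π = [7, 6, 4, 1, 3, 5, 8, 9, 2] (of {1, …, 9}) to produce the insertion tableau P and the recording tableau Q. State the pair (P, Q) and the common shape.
P = [1, 2, 5, 8, 9] / [3] / [4] / [6] / [7];  Q = [1, 5, 6, 7, 8] / [2] / [3] / [4] / [9];  common shape = (5, 1, 1, 1, 1)

Row-insert the values π_1, π_2, … into P one at a time, bumping the leftmost entry strictly greater than the inserted value down to the next row. The recording tableau Q records, in position (i, j), the step at which that cell was added to P.
  Insert 7 (step 1): P = [7];  Q = [1]
  Insert 6 (step 2): P = [6] / [7];  Q = [1] / [2]
  Insert 4 (step 3): P = [4] / [6] / [7];  Q = [1] / [2] / [3]
  Insert 1 (step 4): P = [1] / [4] / [6] / [7];  Q = [1] / [2] / [3] / [4]
  Insert 3 (step 5): P = [1, 3] / [4] / [6] / [7];  Q = [1, 5] / [2] / [3] / [4]
  Insert 5 (step 6): P = [1, 3, 5] / [4] / [6] / [7];  Q = [1, 5, 6] / [2] / [3] / [4]
  Insert 8 (step 7): P = [1, 3, 5, 8] / [4] / [6] / [7];  Q = [1, 5, 6, 7] / [2] / [3] / [4]
  Insert 9 (step 8): P = [1, 3, 5, 8, 9] / [4] / [6] / [7];  Q = [1, 5, 6, 7, 8] / [2] / [3] / [4]
  Insert 2 (step 9): P = [1, 2, 5, 8, 9] / [3] / [4] / [6] / [7];  Q = [1, 5, 6, 7, 8] / [2] / [3] / [4] / [9]
Final shape: (5, 1, 1, 1, 1).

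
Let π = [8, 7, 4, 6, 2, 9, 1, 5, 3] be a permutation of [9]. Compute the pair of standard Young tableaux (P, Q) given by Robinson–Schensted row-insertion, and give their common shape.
P = [1, 3, 9] / [2, 5] / [4, 6] / [7] / [8];  Q = [1, 4, 6] / [2, 8] / [3, 9] / [5] / [7];  common shape = (3, 2, 2, 1, 1)

Row-insert the values π_1, π_2, … into P one at a time, bumping the leftmost entry strictly greater than the inserted value down to the next row. The recording tableau Q records, in position (i, j), the step at which that cell was added to P.
  Insert 8 (step 1): P = [8];  Q = [1]
  Insert 7 (step 2): P = [7] / [8];  Q = [1] / [2]
  Insert 4 (step 3): P = [4] / [7] / [8];  Q = [1] / [2] / [3]
  Insert 6 (step 4): P = [4, 6] / [7] / [8];  Q = [1, 4] / [2] / [3]
  Insert 2 (step 5): P = [2, 6] / [4] / [7] / [8];  Q = [1, 4] / [2] / [3] / [5]
  Insert 9 (step 6): P = [2, 6, 9] / [4] / [7] / [8];  Q = [1, 4, 6] / [2] / [3] / [5]
  Insert 1 (step 7): P = [1, 6, 9] / [2] / [4] / [7] / [8];  Q = [1, 4, 6] / [2] / [3] / [5] / [7]
  Insert 5 (step 8): P = [1, 5, 9] / [2, 6] / [4] / [7] / [8];  Q = [1, 4, 6] / [2, 8] / [3] / [5] / [7]
  Insert 3 (step 9): P = [1, 3, 9] / [2, 5] / [4, 6] / [7] / [8];  Q = [1, 4, 6] / [2, 8] / [3, 9] / [5] / [7]
Final shape: (3, 2, 2, 1, 1).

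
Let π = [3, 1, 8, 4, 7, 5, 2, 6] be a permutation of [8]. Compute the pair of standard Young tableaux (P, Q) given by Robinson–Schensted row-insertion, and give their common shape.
P = [1, 2, 5, 6] / [3, 4] / [7] / [8];  Q = [1, 3, 5, 8] / [2, 4] / [6] / [7];  common shape = (4, 2, 1, 1)

Row-insert the values π_1, π_2, … into P one at a time, bumping the leftmost entry strictly greater than the inserted value down to the next row. The recording tableau Q records, in position (i, j), the step at which that cell was added to P.
  Insert 3 (step 1): P = [3];  Q = [1]
  Insert 1 (step 2): P = [1] / [3];  Q = [1] / [2]
  Insert 8 (step 3): P = [1, 8] / [3];  Q = [1, 3] / [2]
  Insert 4 (step 4): P = [1, 4] / [3, 8];  Q = [1, 3] / [2, 4]
  Insert 7 (step 5): P = [1, 4, 7] / [3, 8];  Q = [1, 3, 5] / [2, 4]
  Insert 5 (step 6): P = [1, 4, 5] / [3, 7] / [8];  Q = [1, 3, 5] / [2, 4] / [6]
  Insert 2 (step 7): P = [1, 2, 5] / [3, 4] / [7] / [8];  Q = [1, 3, 5] / [2, 4] / [6] / [7]
  Insert 6 (step 8): P = [1, 2, 5, 6] / [3, 4] / [7] / [8];  Q = [1, 3, 5, 8] / [2, 4] / [6] / [7]
Final shape: (4, 2, 1, 1).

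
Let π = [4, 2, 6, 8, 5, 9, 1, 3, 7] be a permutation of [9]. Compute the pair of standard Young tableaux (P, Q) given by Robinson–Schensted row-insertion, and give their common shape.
P = [1, 3, 7, 9] / [2, 5, 8] / [4, 6];  Q = [1, 3, 4, 6] / [2, 5, 9] / [7, 8];  common shape = (4, 3, 2)

Row-insert the values π_1, π_2, … into P one at a time, bumping the leftmost entry strictly greater than the inserted value down to the next row. The recording tableau Q records, in position (i, j), the step at which that cell was added to P.
  Insert 4 (step 1): P = [4];  Q = [1]
  Insert 2 (step 2): P = [2] / [4];  Q = [1] / [2]
  Insert 6 (step 3): P = [2, 6] / [4];  Q = [1, 3] / [2]
  Insert 8 (step 4): P = [2, 6, 8] / [4];  Q = [1, 3, 4] / [2]
  Insert 5 (step 5): P = [2, 5, 8] / [4, 6];  Q = [1, 3, 4] / [2, 5]
  Insert 9 (step 6): P = [2, 5, 8, 9] / [4, 6];  Q = [1, 3, 4, 6] / [2, 5]
  Insert 1 (step 7): P = [1, 5, 8, 9] / [2, 6] / [4];  Q = [1, 3, 4, 6] / [2, 5] / [7]
  Insert 3 (step 8): P = [1, 3, 8, 9] / [2, 5] / [4, 6];  Q = [1, 3, 4, 6] / [2, 5] / [7, 8]
  Insert 7 (step 9): P = [1, 3, 7, 9] / [2, 5, 8] / [4, 6];  Q = [1, 3, 4, 6] / [2, 5, 9] / [7, 8]
Final shape: (4, 3, 2).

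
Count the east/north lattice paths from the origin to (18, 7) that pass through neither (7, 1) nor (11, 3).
Number of paths = 301172

Inclusion–exclusion. Total paths: C(25, 18) = 480700. Through P₁: C(8, 7)·C(17, 11) = 99008. Through P₂: C(14, 11)·C(11, 7) = 120120. Since P₁ is strictly southwest of P₂, a monotone path through both must visit P₁ then P₂; paths through both = C(8, 7)·C(6, 4)·C(11, 7) = 39600. Avoid both = 480700 − 99008 − 120120 + 39600 = 301172.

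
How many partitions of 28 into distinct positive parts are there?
q(28) = 222

A partition into distinct parts is a strictly decreasing sequence summing to n. The recurrence d(n, m) = d(n, m−1) + d(n−m, m−1) (use part m at most once) with q(n) = d(n, n) gives q(28) = 222. (Euler's theorem: # distinct-part partitions = # odd-part partitions.)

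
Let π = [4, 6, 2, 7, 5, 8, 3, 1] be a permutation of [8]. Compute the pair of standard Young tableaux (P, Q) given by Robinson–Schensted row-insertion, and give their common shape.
P = [1, 3, 7, 8] / [2, 5] / [4] / [6];  Q = [1, 2, 4, 6] / [3, 5] / [7] / [8];  common shape = (4, 2, 1, 1)

Row-insert the values π_1, π_2, … into P one at a time, bumping the leftmost entry strictly greater than the inserted value down to the next row. The recording tableau Q records, in position (i, j), the step at which that cell was added to P.
  Insert 4 (step 1): P = [4];  Q = [1]
  Insert 6 (step 2): P = [4, 6];  Q = [1, 2]
  Insert 2 (step 3): P = [2, 6] / [4];  Q = [1, 2] / [3]
  Insert 7 (step 4): P = [2, 6, 7] / [4];  Q = [1, 2, 4] / [3]
  Insert 5 (step 5): P = [2, 5, 7] / [4, 6];  Q = [1, 2, 4] / [3, 5]
  Insert 8 (step 6): P = [2, 5, 7, 8] / [4, 6];  Q = [1, 2, 4, 6] / [3, 5]
  Insert 3 (step 7): P = [2, 3, 7, 8] / [4, 5] / [6];  Q = [1, 2, 4, 6] / [3, 5] / [7]
  Insert 1 (step 8): P = [1, 3, 7, 8] / [2, 5] / [4] / [6];  Q = [1, 2, 4, 6] / [3, 5] / [7] / [8]
Final shape: (4, 2, 1, 1).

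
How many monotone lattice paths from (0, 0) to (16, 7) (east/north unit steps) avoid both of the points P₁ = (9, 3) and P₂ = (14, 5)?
Number of paths = 130509

Inclusion–exclusion. Total paths: C(23, 16) = 245157. Through P₁: C(12, 9)·C(11, 7) = 72600. Through P₂: C(19, 14)·C(4, 2) = 69768. Since P₁ is strictly southwest of P₂, a monotone path through both must visit P₁ then P₂; paths through both = C(12, 9)·C(7, 5)·C(4, 2) = 27720. Avoid both = 245157 − 72600 − 69768 + 27720 = 130509.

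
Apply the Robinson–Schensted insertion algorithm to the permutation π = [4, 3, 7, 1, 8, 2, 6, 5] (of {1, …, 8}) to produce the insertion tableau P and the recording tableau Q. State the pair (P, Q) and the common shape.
P = [1, 2, 5] / [3, 6, 8] / [4, 7];  Q = [1, 3, 5] / [2, 6, 7] / [4, 8];  common shape = (3, 3, 2)

Row-insert the values π_1, π_2, … into P one at a time, bumping the leftmost entry strictly greater than the inserted value down to the next row. The recording tableau Q records, in position (i, j), the step at which that cell was added to P.
  Insert 4 (step 1): P = [4];  Q = [1]
  Insert 3 (step 2): P = [3] / [4];  Q = [1] / [2]
  Insert 7 (step 3): P = [3, 7] / [4];  Q = [1, 3] / [2]
  Insert 1 (step 4): P = [1, 7] / [3] / [4];  Q = [1, 3] / [2] / [4]
  Insert 8 (step 5): P = [1, 7, 8] / [3] / [4];  Q = [1, 3, 5] / [2] / [4]
  Insert 2 (step 6): P = [1, 2, 8] / [3, 7] / [4];  Q = [1, 3, 5] / [2, 6] / [4]
  Insert 6 (step 7): P = [1, 2, 6] / [3, 7, 8] / [4];  Q = [1, 3, 5] / [2, 6, 7] / [4]
  Insert 5 (step 8): P = [1, 2, 5] / [3, 6, 8] / [4, 7];  Q = [1, 3, 5] / [2, 6, 7] / [4, 8]
Final shape: (3, 3, 2).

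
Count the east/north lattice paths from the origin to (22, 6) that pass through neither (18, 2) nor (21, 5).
Number of paths = 239480

Inclusion–exclusion. Total paths: C(28, 22) = 376740. Through P₁: C(20, 18)·C(8, 4) = 13300. Through P₂: C(26, 21)·C(2, 1) = 131560. Since P₁ is strictly southwest of P₂, a monotone path through both must visit P₁ then P₂; paths through both = C(20, 18)·C(6, 3)·C(2, 1) = 7600. Avoid both = 376740 − 13300 − 131560 + 7600 = 239480.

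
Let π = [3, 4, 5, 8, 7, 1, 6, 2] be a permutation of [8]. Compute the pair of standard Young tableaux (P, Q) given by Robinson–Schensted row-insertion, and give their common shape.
P = [1, 2, 5, 6] / [3, 4] / [7] / [8];  Q = [1, 2, 3, 4] / [5, 7] / [6] / [8];  common shape = (4, 2, 1, 1)

Row-insert the values π_1, π_2, … into P one at a time, bumping the leftmost entry strictly greater than the inserted value down to the next row. The recording tableau Q records, in position (i, j), the step at which that cell was added to P.
  Insert 3 (step 1): P = [3];  Q = [1]
  Insert 4 (step 2): P = [3, 4];  Q = [1, 2]
  Insert 5 (step 3): P = [3, 4, 5];  Q = [1, 2, 3]
  Insert 8 (step 4): P = [3, 4, 5, 8];  Q = [1, 2, 3, 4]
  Insert 7 (step 5): P = [3, 4, 5, 7] / [8];  Q = [1, 2, 3, 4] / [5]
  Insert 1 (step 6): P = [1, 4, 5, 7] / [3] / [8];  Q = [1, 2, 3, 4] / [5] / [6]
  Insert 6 (step 7): P = [1, 4, 5, 6] / [3, 7] / [8];  Q = [1, 2, 3, 4] / [5, 7] / [6]
  Insert 2 (step 8): P = [1, 2, 5, 6] / [3, 4] / [7] / [8];  Q = [1, 2, 3, 4] / [5, 7] / [6] / [8]
Final shape: (4, 2, 1, 1).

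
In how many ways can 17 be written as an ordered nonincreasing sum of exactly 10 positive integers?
p(17, 10 parts) = 15

Partitions of n into exactly k parts are in bijection with partitions of n − k into at most k parts (subtract 1 from each part). So p(17, exactly 10) = p(7, parts ≤ 10). Computing via the recurrence p(m, j) = p(m, j−1) + p(m−j, j) gives 15.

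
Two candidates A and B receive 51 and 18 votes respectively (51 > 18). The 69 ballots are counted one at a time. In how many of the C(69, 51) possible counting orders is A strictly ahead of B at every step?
Strict-lead orderings = 8241111232613688

Total orderings of the 69 votes with 51 for A: C(69, 51) = 17231414395464984. By the Bertrand ballot formula (Cycle Lemma / reflection principle), the number of orderings in which A is strictly ahead of B throughout is (p − q)/(p + q) · C(p + q, p) = (51 − 18)/(51 + 18) · 17231414395464984 = 8241111232613688.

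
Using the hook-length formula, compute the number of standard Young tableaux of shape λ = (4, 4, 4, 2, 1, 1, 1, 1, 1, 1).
# SYT of shape (4, 4, 4, 2, 1, 1, 1, 1, 1, 1) = 14244300

Hook-length formula: f^λ = n! / Π hook(c), product over all cells c of the Young diagram. For λ = (4, 4, 4, 2, 1, 1, 1, 1, 1, 1), n = 20 boxes. Hook lengths by row (left-to-right, top-to-bottom): [13, 6, 4, 3]; [12, 5, 3, 2]; [11, 4, 2, 1]; [8, 1]; [6]; [5]; [4]; [3]; [2]; [1]. Product of hooks = 170798284800. So f^λ = 20! / 170798284800 = 2432902008176640000 / 170798284800 = 14244300.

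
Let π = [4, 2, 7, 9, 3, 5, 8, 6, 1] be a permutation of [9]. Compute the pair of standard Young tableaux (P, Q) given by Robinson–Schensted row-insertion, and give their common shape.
P = [1, 3, 5, 6] / [2, 7, 8] / [4] / [9];  Q = [1, 3, 4, 7] / [2, 5, 6] / [8] / [9];  common shape = (4, 3, 1, 1)

Row-insert the values π_1, π_2, … into P one at a time, bumping the leftmost entry strictly greater than the inserted value down to the next row. The recording tableau Q records, in position (i, j), the step at which that cell was added to P.
  Insert 4 (step 1): P = [4];  Q = [1]
  Insert 2 (step 2): P = [2] / [4];  Q = [1] / [2]
  Insert 7 (step 3): P = [2, 7] / [4];  Q = [1, 3] / [2]
  Insert 9 (step 4): P = [2, 7, 9] / [4];  Q = [1, 3, 4] / [2]
  Insert 3 (step 5): P = [2, 3, 9] / [4, 7];  Q = [1, 3, 4] / [2, 5]
  Insert 5 (step 6): P = [2, 3, 5] / [4, 7, 9];  Q = [1, 3, 4] / [2, 5, 6]
  Insert 8 (step 7): P = [2, 3, 5, 8] / [4, 7, 9];  Q = [1, 3, 4, 7] / [2, 5, 6]
  Insert 6 (step 8): P = [2, 3, 5, 6] / [4, 7, 8] / [9];  Q = [1, 3, 4, 7] / [2, 5, 6] / [8]
  Insert 1 (step 9): P = [1, 3, 5, 6] / [2, 7, 8] / [4] / [9];  Q = [1, 3, 4, 7] / [2, 5, 6] / [8] / [9]
Final shape: (4, 3, 1, 1).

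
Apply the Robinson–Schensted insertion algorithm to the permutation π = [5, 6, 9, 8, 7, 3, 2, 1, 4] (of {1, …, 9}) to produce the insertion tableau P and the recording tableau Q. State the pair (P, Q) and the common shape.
P = [1, 4, 7] / [2, 6] / [3] / [5] / [8] / [9];  Q = [1, 2, 3] / [4, 9] / [5] / [6] / [7] / [8];  common shape = (3, 2, 1, 1, 1, 1)

Row-insert the values π_1, π_2, … into P one at a time, bumping the leftmost entry strictly greater than the inserted value down to the next row. The recording tableau Q records, in position (i, j), the step at which that cell was added to P.
  Insert 5 (step 1): P = [5];  Q = [1]
  Insert 6 (step 2): P = [5, 6];  Q = [1, 2]
  Insert 9 (step 3): P = [5, 6, 9];  Q = [1, 2, 3]
  Insert 8 (step 4): P = [5, 6, 8] / [9];  Q = [1, 2, 3] / [4]
  Insert 7 (step 5): P = [5, 6, 7] / [8] / [9];  Q = [1, 2, 3] / [4] / [5]
  Insert 3 (step 6): P = [3, 6, 7] / [5] / [8] / [9];  Q = [1, 2, 3] / [4] / [5] / [6]
  Insert 2 (step 7): P = [2, 6, 7] / [3] / [5] / [8] / [9];  Q = [1, 2, 3] / [4] / [5] / [6] / [7]
  Insert 1 (step 8): P = [1, 6, 7] / [2] / [3] / [5] / [8] / [9];  Q = [1, 2, 3] / [4] / [5] / [6] / [7] / [8]
  Insert 4 (step 9): P = [1, 4, 7] / [2, 6] / [3] / [5] / [8] / [9];  Q = [1, 2, 3] / [4, 9] / [5] / [6] / [7] / [8]
Final shape: (3, 2, 1, 1, 1, 1).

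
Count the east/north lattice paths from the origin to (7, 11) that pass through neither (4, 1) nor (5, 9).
Number of paths = 18652

Inclusion–exclusion. Total paths: C(18, 7) = 31824. Through P₁: C(5, 4)·C(13, 3) = 1430. Through P₂: C(14, 5)·C(4, 2) = 12012. Since P₁ is strictly southwest of P₂, a monotone path through both must visit P₁ then P₂; paths through both = C(5, 4)·C(9, 1)·C(4, 2) = 270. Avoid both = 31824 − 1430 − 12012 + 270 = 18652.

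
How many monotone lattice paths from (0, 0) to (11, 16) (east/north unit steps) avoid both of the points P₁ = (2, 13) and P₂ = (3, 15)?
Number of paths = 13010286

Inclusion–exclusion. Total paths: C(27, 11) = 13037895. Through P₁: C(15, 2)·C(12, 9) = 23100. Through P₂: C(18, 3)·C(9, 8) = 7344. Since P₁ is strictly southwest of P₂, a monotone path through both must visit P₁ then P₂; paths through both = C(15, 2)·C(3, 1)·C(9, 8) = 2835. Avoid both = 13037895 − 23100 − 7344 + 2835 = 13010286.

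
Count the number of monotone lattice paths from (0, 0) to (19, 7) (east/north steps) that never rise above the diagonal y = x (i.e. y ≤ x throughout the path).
Number of paths = 427570

By the reflection principle (André's argument), the number of monotone paths to (19, 7) with n ≤ m that never go above y = x is C(26, 19) − C(26, 20) = 657800 − 230230 = 427570.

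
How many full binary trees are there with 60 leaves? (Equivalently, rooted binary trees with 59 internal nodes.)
C_59 = 405944995127576985730643443367112

These full binary trees are counted by the Catalan number C_n = (1/(n + 1)) · C(2n, n). For n = 59: C_59 = (1/60) · C(118, 59) = 24356699707654619143838606602026720/60 = 405944995127576985730643443367112.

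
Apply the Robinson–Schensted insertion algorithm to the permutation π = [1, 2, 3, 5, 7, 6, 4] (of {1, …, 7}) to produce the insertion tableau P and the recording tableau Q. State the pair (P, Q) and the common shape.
P = [1, 2, 3, 4, 6] / [5] / [7];  Q = [1, 2, 3, 4, 5] / [6] / [7];  common shape = (5, 1, 1)

Row-insert the values π_1, π_2, … into P one at a time, bumping the leftmost entry strictly greater than the inserted value down to the next row. The recording tableau Q records, in position (i, j), the step at which that cell was added to P.
  Insert 1 (step 1): P = [1];  Q = [1]
  Insert 2 (step 2): P = [1, 2];  Q = [1, 2]
  Insert 3 (step 3): P = [1, 2, 3];  Q = [1, 2, 3]
  Insert 5 (step 4): P = [1, 2, 3, 5];  Q = [1, 2, 3, 4]
  Insert 7 (step 5): P = [1, 2, 3, 5, 7];  Q = [1, 2, 3, 4, 5]
  Insert 6 (step 6): P = [1, 2, 3, 5, 6] / [7];  Q = [1, 2, 3, 4, 5] / [6]
  Insert 4 (step 7): P = [1, 2, 3, 4, 6] / [5] / [7];  Q = [1, 2, 3, 4, 5] / [6] / [7]
Final shape: (5, 1, 1).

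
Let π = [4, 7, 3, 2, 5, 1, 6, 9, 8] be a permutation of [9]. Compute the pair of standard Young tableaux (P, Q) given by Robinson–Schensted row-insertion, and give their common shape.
P = [1, 5, 6, 8] / [2, 7, 9] / [3] / [4];  Q = [1, 2, 7, 8] / [3, 5, 9] / [4] / [6];  common shape = (4, 3, 1, 1)

Row-insert the values π_1, π_2, … into P one at a time, bumping the leftmost entry strictly greater than the inserted value down to the next row. The recording tableau Q records, in position (i, j), the step at which that cell was added to P.
  Insert 4 (step 1): P = [4];  Q = [1]
  Insert 7 (step 2): P = [4, 7];  Q = [1, 2]
  Insert 3 (step 3): P = [3, 7] / [4];  Q = [1, 2] / [3]
  Insert 2 (step 4): P = [2, 7] / [3] / [4];  Q = [1, 2] / [3] / [4]
  Insert 5 (step 5): P = [2, 5] / [3, 7] / [4];  Q = [1, 2] / [3, 5] / [4]
  Insert 1 (step 6): P = [1, 5] / [2, 7] / [3] / [4];  Q = [1, 2] / [3, 5] / [4] / [6]
  Insert 6 (step 7): P = [1, 5, 6] / [2, 7] / [3] / [4];  Q = [1, 2, 7] / [3, 5] / [4] / [6]
  Insert 9 (step 8): P = [1, 5, 6, 9] / [2, 7] / [3] / [4];  Q = [1, 2, 7, 8] / [3, 5] / [4] / [6]
  Insert 8 (step 9): P = [1, 5, 6, 8] / [2, 7, 9] / [3] / [4];  Q = [1, 2, 7, 8] / [3, 5, 9] / [4] / [6]
Final shape: (4, 3, 1, 1).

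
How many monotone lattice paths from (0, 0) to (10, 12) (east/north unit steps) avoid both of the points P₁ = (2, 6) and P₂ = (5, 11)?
Number of paths = 545762

Inclusion–exclusion. Total paths: C(22, 10) = 646646. Through P₁: C(8, 2)·C(14, 8) = 84084. Through P₂: C(16, 5)·C(6, 5) = 26208. Since P₁ is strictly southwest of P₂, a monotone path through both must visit P₁ then P₂; paths through both = C(8, 2)·C(8, 3)·C(6, 5) = 9408. Avoid both = 646646 − 84084 − 26208 + 9408 = 545762.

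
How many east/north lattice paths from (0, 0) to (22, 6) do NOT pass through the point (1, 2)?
Number of paths = 338790

Total paths from (0, 0) to (22, 6): C(28, 22) = 376740. Paths through (1, 2): (paths (0, 0) → (1, 2)) × (paths (1, 2) → (22, 6)) = C(3, 1) · C(25, 21) = 3 · 12650 = 37950. Avoidance count = 376740 − 37950 = 338790.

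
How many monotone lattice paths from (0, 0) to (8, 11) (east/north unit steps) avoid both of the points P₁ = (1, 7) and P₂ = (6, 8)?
Number of paths = 43392

Inclusion–exclusion. Total paths: C(19, 8) = 75582. Through P₁: C(8, 1)·C(11, 7) = 2640. Through P₂: C(14, 6)·C(5, 2) = 30030. Since P₁ is strictly southwest of P₂, a monotone path through both must visit P₁ then P₂; paths through both = C(8, 1)·C(6, 5)·C(5, 2) = 480. Avoid both = 75582 − 2640 − 30030 + 480 = 43392.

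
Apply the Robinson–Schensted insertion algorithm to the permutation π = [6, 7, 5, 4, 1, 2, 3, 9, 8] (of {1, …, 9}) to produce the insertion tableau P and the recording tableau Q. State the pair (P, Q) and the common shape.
P = [1, 2, 3, 8] / [4, 7, 9] / [5] / [6];  Q = [1, 2, 7, 8] / [3, 6, 9] / [4] / [5];  common shape = (4, 3, 1, 1)

Row-insert the values π_1, π_2, … into P one at a time, bumping the leftmost entry strictly greater than the inserted value down to the next row. The recording tableau Q records, in position (i, j), the step at which that cell was added to P.
  Insert 6 (step 1): P = [6];  Q = [1]
  Insert 7 (step 2): P = [6, 7];  Q = [1, 2]
  Insert 5 (step 3): P = [5, 7] / [6];  Q = [1, 2] / [3]
  Insert 4 (step 4): P = [4, 7] / [5] / [6];  Q = [1, 2] / [3] / [4]
  Insert 1 (step 5): P = [1, 7] / [4] / [5] / [6];  Q = [1, 2] / [3] / [4] / [5]
  Insert 2 (step 6): P = [1, 2] / [4, 7] / [5] / [6];  Q = [1, 2] / [3, 6] / [4] / [5]
  Insert 3 (step 7): P = [1, 2, 3] / [4, 7] / [5] / [6];  Q = [1, 2, 7] / [3, 6] / [4] / [5]
  Insert 9 (step 8): P = [1, 2, 3, 9] / [4, 7] / [5] / [6];  Q = [1, 2, 7, 8] / [3, 6] / [4] / [5]
  Insert 8 (step 9): P = [1, 2, 3, 8] / [4, 7, 9] / [5] / [6];  Q = [1, 2, 7, 8] / [3, 6, 9] / [4] / [5]
Final shape: (4, 3, 1, 1).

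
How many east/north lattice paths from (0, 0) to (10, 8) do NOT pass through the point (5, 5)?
Number of paths = 29646

Total paths from (0, 0) to (10, 8): C(18, 10) = 43758. Paths through (5, 5): (paths (0, 0) → (5, 5)) × (paths (5, 5) → (10, 8)) = C(10, 5) · C(8, 5) = 252 · 56 = 14112. Avoidance count = 43758 − 14112 = 29646.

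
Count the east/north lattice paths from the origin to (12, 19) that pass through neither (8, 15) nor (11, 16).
Number of paths = 62491989

Inclusion–exclusion. Total paths: C(31, 12) = 141120525. Through P₁: C(23, 8)·C(8, 4) = 34321980. Through P₂: C(27, 11)·C(4, 1) = 52151580. Since P₁ is strictly southwest of P₂, a monotone path through both must visit P₁ then P₂; paths through both = C(23, 8)·C(4, 3)·C(4, 1) = 7845024. Avoid both = 141120525 − 34321980 − 52151580 + 7845024 = 62491989.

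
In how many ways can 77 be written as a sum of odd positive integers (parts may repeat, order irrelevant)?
p_odd(77) = 58499

Enumerate partitions using only odd parts via the recurrence o(n, m) = o(n, m−2) + o(n−m, m) over odd m, starting from the largest odd part ≤ n. This gives p_odd(77) = 58499. (Euler's theorem: equals the count of distinct-part partitions.)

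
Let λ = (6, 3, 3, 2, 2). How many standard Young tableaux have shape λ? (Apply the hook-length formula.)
# SYT of shape (6, 3, 3, 2, 2) = 448448

Hook-length formula: f^λ = n! / Π hook(c), product over all cells c of the Young diagram. For λ = (6, 3, 3, 2, 2), n = 16 boxes. Hook lengths by row (left-to-right, top-to-bottom): [10, 9, 6, 3, 2, 1]; [6, 5, 2]; [5, 4, 1]; [3, 2]; [2, 1]. Product of hooks = 46656000. So f^λ = 16! / 46656000 = 20922789888000 / 46656000 = 448448.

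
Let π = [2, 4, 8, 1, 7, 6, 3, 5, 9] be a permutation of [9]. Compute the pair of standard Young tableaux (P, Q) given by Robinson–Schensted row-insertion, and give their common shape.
P = [1, 3, 5, 9] / [2, 4, 6] / [7] / [8];  Q = [1, 2, 3, 9] / [4, 5, 8] / [6] / [7];  common shape = (4, 3, 1, 1)

Row-insert the values π_1, π_2, … into P one at a time, bumping the leftmost entry strictly greater than the inserted value down to the next row. The recording tableau Q records, in position (i, j), the step at which that cell was added to P.
  Insert 2 (step 1): P = [2];  Q = [1]
  Insert 4 (step 2): P = [2, 4];  Q = [1, 2]
  Insert 8 (step 3): P = [2, 4, 8];  Q = [1, 2, 3]
  Insert 1 (step 4): P = [1, 4, 8] / [2];  Q = [1, 2, 3] / [4]
  Insert 7 (step 5): P = [1, 4, 7] / [2, 8];  Q = [1, 2, 3] / [4, 5]
  Insert 6 (step 6): P = [1, 4, 6] / [2, 7] / [8];  Q = [1, 2, 3] / [4, 5] / [6]
  Insert 3 (step 7): P = [1, 3, 6] / [2, 4] / [7] / [8];  Q = [1, 2, 3] / [4, 5] / [6] / [7]
  Insert 5 (step 8): P = [1, 3, 5] / [2, 4, 6] / [7] / [8];  Q = [1, 2, 3] / [4, 5, 8] / [6] / [7]
  Insert 9 (step 9): P = [1, 3, 5, 9] / [2, 4, 6] / [7] / [8];  Q = [1, 2, 3, 9] / [4, 5, 8] / [6] / [7]
Final shape: (4, 3, 1, 1).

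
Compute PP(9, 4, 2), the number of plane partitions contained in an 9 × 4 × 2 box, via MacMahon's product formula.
PP(9, 4, 2) = 143143

Evaluate the triple product over i = 1..9, j = 1..4, k = 1..2. The factors are (2/1) · (3/2) · (3/2) · (4/3) · (4/3) · (5/4) · (5/4) · (6/5) · … (72 factors total). The numerators and denominators telescope so the product is an integer; carrying out the multiplication exactly gives PP(9, 4, 2) = 143143.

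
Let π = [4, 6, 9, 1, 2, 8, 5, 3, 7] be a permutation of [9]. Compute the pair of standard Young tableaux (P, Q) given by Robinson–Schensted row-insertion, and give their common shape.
P = [1, 2, 3, 7] / [4, 5, 8] / [6] / [9];  Q = [1, 2, 3, 9] / [4, 5, 6] / [7] / [8];  common shape = (4, 3, 1, 1)

Row-insert the values π_1, π_2, … into P one at a time, bumping the leftmost entry strictly greater than the inserted value down to the next row. The recording tableau Q records, in position (i, j), the step at which that cell was added to P.
  Insert 4 (step 1): P = [4];  Q = [1]
  Insert 6 (step 2): P = [4, 6];  Q = [1, 2]
  Insert 9 (step 3): P = [4, 6, 9];  Q = [1, 2, 3]
  Insert 1 (step 4): P = [1, 6, 9] / [4];  Q = [1, 2, 3] / [4]
  Insert 2 (step 5): P = [1, 2, 9] / [4, 6];  Q = [1, 2, 3] / [4, 5]
  Insert 8 (step 6): P = [1, 2, 8] / [4, 6, 9];  Q = [1, 2, 3] / [4, 5, 6]
  Insert 5 (step 7): P = [1, 2, 5] / [4, 6, 8] / [9];  Q = [1, 2, 3] / [4, 5, 6] / [7]
  Insert 3 (step 8): P = [1, 2, 3] / [4, 5, 8] / [6] / [9];  Q = [1, 2, 3] / [4, 5, 6] / [7] / [8]
  Insert 7 (step 9): P = [1, 2, 3, 7] / [4, 5, 8] / [6] / [9];  Q = [1, 2, 3, 9] / [4, 5, 6] / [7] / [8]
Final shape: (4, 3, 1, 1).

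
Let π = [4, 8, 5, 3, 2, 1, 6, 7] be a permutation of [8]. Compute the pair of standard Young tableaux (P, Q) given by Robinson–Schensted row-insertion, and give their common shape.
P = [1, 5, 6, 7] / [2] / [3] / [4] / [8];  Q = [1, 2, 7, 8] / [3] / [4] / [5] / [6];  common shape = (4, 1, 1, 1, 1)

Row-insert the values π_1, π_2, … into P one at a time, bumping the leftmost entry strictly greater than the inserted value down to the next row. The recording tableau Q records, in position (i, j), the step at which that cell was added to P.
  Insert 4 (step 1): P = [4];  Q = [1]
  Insert 8 (step 2): P = [4, 8];  Q = [1, 2]
  Insert 5 (step 3): P = [4, 5] / [8];  Q = [1, 2] / [3]
  Insert 3 (step 4): P = [3, 5] / [4] / [8];  Q = [1, 2] / [3] / [4]
  Insert 2 (step 5): P = [2, 5] / [3] / [4] / [8];  Q = [1, 2] / [3] / [4] / [5]
  Insert 1 (step 6): P = [1, 5] / [2] / [3] / [4] / [8];  Q = [1, 2] / [3] / [4] / [5] / [6]
  Insert 6 (step 7): P = [1, 5, 6] / [2] / [3] / [4] / [8];  Q = [1, 2, 7] / [3] / [4] / [5] / [6]
  Insert 7 (step 8): P = [1, 5, 6, 7] / [2] / [3] / [4] / [8];  Q = [1, 2, 7, 8] / [3] / [4] / [5] / [6]
Final shape: (4, 1, 1, 1, 1).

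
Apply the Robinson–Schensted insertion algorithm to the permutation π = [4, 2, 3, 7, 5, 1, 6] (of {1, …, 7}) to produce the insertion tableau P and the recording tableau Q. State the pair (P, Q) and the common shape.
P = [1, 3, 5, 6] / [2, 7] / [4];  Q = [1, 3, 4, 7] / [2, 5] / [6];  common shape = (4, 2, 1)

Row-insert the values π_1, π_2, … into P one at a time, bumping the leftmost entry strictly greater than the inserted value down to the next row. The recording tableau Q records, in position (i, j), the step at which that cell was added to P.
  Insert 4 (step 1): P = [4];  Q = [1]
  Insert 2 (step 2): P = [2] / [4];  Q = [1] / [2]
  Insert 3 (step 3): P = [2, 3] / [4];  Q = [1, 3] / [2]
  Insert 7 (step 4): P = [2, 3, 7] / [4];  Q = [1, 3, 4] / [2]
  Insert 5 (step 5): P = [2, 3, 5] / [4, 7];  Q = [1, 3, 4] / [2, 5]
  Insert 1 (step 6): P = [1, 3, 5] / [2, 7] / [4];  Q = [1, 3, 4] / [2, 5] / [6]
  Insert 6 (step 7): P = [1, 3, 5, 6] / [2, 7] / [4];  Q = [1, 3, 4, 7] / [2, 5] / [6]
Final shape: (4, 2, 1).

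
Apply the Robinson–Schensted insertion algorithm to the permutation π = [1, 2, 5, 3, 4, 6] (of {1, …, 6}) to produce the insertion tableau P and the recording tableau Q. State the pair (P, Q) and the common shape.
P = [1, 2, 3, 4, 6] / [5];  Q = [1, 2, 3, 5, 6] / [4];  common shape = (5, 1)

Row-insert the values π_1, π_2, … into P one at a time, bumping the leftmost entry strictly greater than the inserted value down to the next row. The recording tableau Q records, in position (i, j), the step at which that cell was added to P.
  Insert 1 (step 1): P = [1];  Q = [1]
  Insert 2 (step 2): P = [1, 2];  Q = [1, 2]
  Insert 5 (step 3): P = [1, 2, 5];  Q = [1, 2, 3]
  Insert 3 (step 4): P = [1, 2, 3] / [5];  Q = [1, 2, 3] / [4]
  Insert 4 (step 5): P = [1, 2, 3, 4] / [5];  Q = [1, 2, 3, 5] / [4]
  Insert 6 (step 6): P = [1, 2, 3, 4, 6] / [5];  Q = [1, 2, 3, 5, 6] / [4]
Final shape: (5, 1).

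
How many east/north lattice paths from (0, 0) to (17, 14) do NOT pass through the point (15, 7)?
Number of paths = 259042941

Total paths from (0, 0) to (17, 14): C(31, 17) = 265182525. Paths through (15, 7): (paths (0, 0) → (15, 7)) × (paths (15, 7) → (17, 14)) = C(22, 15) · C(9, 2) = 170544 · 36 = 6139584. Avoidance count = 265182525 − 6139584 = 259042941.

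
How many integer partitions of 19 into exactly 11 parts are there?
p(19, 11 parts) = 22

Partitions of n into exactly k parts are in bijection with partitions of n − k into at most k parts (subtract 1 from each part). So p(19, exactly 11) = p(8, parts ≤ 11). Computing via the recurrence p(m, j) = p(m, j−1) + p(m−j, j) gives 22.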